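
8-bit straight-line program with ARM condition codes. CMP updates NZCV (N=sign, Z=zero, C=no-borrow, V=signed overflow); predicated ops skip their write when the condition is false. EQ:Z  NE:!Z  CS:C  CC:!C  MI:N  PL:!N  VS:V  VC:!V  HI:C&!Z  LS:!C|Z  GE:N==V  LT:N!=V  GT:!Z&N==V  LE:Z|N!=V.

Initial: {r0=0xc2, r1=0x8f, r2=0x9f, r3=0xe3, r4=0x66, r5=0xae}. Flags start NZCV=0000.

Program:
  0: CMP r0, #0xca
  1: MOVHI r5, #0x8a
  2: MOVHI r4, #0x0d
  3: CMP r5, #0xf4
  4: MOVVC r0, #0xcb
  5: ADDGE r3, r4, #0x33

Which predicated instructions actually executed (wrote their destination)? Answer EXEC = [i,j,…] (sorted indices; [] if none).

EXEC = [4]

0: ✓ CMP  NZCV=1000
1: · MOVHI
2: · MOVHI
3: ✓ CMP  NZCV=1000
4: ✓ MOVVC  r0←0xcb
5: · ADDGE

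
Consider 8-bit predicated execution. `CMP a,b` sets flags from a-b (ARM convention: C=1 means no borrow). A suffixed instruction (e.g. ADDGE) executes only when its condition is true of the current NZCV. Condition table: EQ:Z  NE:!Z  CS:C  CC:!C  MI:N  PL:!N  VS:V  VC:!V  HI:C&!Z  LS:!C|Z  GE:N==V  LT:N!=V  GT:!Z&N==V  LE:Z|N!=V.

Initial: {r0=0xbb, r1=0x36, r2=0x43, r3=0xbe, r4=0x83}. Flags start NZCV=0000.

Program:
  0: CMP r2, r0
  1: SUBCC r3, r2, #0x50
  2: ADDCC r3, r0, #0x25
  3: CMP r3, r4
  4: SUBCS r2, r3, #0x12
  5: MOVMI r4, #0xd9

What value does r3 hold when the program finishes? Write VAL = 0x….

0: ✓ CMP  NZCV=1001
1: ✓ SUBCC  r3←0xf3
2: ✓ ADDCC  r3←0xe0
3: ✓ CMP  NZCV=0010
4: ✓ SUBCS  r2←0xce
5: · MOVMI

VAL = 0xe0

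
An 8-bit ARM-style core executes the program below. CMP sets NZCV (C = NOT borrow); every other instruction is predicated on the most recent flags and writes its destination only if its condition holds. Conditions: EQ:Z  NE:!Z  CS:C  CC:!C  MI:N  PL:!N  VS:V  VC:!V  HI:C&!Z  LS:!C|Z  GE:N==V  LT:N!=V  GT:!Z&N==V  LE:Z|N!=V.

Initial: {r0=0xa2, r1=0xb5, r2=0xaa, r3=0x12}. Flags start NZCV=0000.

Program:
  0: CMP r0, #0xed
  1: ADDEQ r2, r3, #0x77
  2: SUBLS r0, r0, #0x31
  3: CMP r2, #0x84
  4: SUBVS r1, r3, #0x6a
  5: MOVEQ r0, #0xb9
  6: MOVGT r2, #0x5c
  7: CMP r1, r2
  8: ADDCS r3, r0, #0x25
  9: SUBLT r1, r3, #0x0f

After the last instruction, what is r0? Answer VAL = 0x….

0: ✓ CMP  NZCV=1000
1: · ADDEQ
2: ✓ SUBLS  r0←0x71
3: ✓ CMP  NZCV=0010
4: · SUBVS
5: · MOVEQ
6: ✓ MOVGT  r2←0x5c
7: ✓ CMP  NZCV=0011
8: ✓ ADDCS  r3←0x96
9: ✓ SUBLT  r1←0x87

VAL = 0x71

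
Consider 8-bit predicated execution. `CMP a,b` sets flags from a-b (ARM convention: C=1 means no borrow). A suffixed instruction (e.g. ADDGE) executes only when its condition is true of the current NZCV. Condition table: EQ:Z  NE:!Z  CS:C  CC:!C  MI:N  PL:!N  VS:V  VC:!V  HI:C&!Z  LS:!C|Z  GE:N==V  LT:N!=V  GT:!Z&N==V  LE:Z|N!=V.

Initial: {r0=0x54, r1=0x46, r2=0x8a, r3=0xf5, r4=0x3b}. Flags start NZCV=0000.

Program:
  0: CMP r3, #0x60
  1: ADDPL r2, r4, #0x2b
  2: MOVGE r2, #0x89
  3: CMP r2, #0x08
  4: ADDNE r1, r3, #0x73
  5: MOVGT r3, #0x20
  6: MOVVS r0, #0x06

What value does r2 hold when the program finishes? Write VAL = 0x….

[0] flags=1010 → (cmp)
[1] flags=1010 PL?F → skip
[2] flags=1010 GE?F → skip
[3] flags=1010 → (cmp)
[4] flags=1010 NE?T → r1=0x68
[5] flags=1010 GT?F → skip
[6] flags=1010 VS?F → skip

VAL = 0x8a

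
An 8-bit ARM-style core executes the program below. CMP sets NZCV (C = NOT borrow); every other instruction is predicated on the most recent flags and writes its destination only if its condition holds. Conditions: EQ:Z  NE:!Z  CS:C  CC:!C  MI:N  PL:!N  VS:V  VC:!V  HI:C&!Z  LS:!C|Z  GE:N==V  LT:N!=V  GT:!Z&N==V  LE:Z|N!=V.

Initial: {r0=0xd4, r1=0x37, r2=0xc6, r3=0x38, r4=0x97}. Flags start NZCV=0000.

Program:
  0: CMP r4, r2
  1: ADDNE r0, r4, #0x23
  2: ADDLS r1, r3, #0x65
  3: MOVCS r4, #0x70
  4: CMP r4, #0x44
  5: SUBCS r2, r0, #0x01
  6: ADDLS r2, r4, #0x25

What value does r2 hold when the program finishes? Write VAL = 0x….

VAL = 0xb9

[0] flags=1000 → (cmp)
[1] flags=1000 NE?T → r0=0xba
[2] flags=1000 LS?T → r1=0x9d
[3] flags=1000 CS?F → skip
[4] flags=0011 → (cmp)
[5] flags=0011 CS?T → r2=0xb9
[6] flags=0011 LS?F → skip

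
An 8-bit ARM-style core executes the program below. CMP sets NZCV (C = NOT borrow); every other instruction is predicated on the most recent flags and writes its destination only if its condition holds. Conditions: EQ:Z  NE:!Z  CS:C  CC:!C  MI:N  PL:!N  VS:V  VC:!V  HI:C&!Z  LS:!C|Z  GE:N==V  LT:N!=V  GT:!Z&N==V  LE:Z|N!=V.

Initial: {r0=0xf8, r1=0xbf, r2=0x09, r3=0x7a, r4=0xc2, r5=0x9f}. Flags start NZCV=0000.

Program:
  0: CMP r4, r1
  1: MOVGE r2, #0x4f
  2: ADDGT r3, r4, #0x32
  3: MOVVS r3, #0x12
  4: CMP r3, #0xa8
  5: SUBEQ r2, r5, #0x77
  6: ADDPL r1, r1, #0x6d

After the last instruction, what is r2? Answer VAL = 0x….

VAL = 0x4f

[0] flags=0010 → (cmp)
[1] flags=0010 GE?T → r2=0x4f
[2] flags=0010 GT?T → r3=0xf4
[3] flags=0010 VS?F → skip
[4] flags=0010 → (cmp)
[5] flags=0010 EQ?F → skip
[6] flags=0010 PL?T → r1=0x2c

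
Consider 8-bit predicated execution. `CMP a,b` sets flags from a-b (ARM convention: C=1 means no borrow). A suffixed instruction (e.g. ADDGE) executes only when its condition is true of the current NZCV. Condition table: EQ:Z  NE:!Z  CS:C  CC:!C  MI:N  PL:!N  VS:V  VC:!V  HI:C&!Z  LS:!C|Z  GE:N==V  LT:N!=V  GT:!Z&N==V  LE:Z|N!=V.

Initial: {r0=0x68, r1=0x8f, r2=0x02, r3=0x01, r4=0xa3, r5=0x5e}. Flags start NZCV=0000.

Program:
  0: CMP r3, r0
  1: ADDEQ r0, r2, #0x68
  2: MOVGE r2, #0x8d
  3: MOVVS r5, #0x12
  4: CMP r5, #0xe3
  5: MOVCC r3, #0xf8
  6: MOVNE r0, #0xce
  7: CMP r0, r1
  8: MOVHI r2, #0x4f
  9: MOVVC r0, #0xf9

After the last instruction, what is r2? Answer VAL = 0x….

VAL = 0x4f

[0] flags=1000 → (cmp)
[1] flags=1000 EQ?F → skip
[2] flags=1000 GE?F → skip
[3] flags=1000 VS?F → skip
[4] flags=0000 → (cmp)
[5] flags=0000 CC?T → r3=0xf8
[6] flags=0000 NE?T → r0=0xce
[7] flags=0010 → (cmp)
[8] flags=0010 HI?T → r2=0x4f
[9] flags=0010 VC?T → r0=0xf9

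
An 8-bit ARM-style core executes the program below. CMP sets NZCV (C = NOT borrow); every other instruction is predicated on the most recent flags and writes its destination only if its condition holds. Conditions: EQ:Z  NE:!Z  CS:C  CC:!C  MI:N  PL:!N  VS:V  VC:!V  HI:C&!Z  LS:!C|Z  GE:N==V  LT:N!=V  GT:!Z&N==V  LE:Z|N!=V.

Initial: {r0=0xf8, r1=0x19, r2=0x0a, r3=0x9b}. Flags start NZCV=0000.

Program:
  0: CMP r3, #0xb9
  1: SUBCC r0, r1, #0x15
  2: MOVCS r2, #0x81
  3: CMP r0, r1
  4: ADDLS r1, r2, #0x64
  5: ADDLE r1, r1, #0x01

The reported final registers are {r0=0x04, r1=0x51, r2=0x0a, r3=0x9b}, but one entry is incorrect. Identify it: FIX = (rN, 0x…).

[0] flags=1000 → (cmp)
[1] flags=1000 CC?T → r0=0x04
[2] flags=1000 CS?F → skip
[3] flags=1000 → (cmp)
[4] flags=1000 LS?T → r1=0x6e
[5] flags=1000 LE?T → r1=0x6f

FIX = (r1, 0x6f)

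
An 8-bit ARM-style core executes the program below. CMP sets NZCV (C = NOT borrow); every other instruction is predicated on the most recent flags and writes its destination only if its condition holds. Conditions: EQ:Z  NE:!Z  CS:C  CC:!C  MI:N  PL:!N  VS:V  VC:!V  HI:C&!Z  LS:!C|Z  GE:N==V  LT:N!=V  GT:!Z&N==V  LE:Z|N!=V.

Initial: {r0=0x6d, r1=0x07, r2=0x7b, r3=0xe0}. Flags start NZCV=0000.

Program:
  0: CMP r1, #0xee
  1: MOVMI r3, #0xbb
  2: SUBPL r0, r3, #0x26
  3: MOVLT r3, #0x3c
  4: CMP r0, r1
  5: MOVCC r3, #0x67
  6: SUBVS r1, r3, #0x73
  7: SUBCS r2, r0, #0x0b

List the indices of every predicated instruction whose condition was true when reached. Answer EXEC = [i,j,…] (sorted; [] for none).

0: ✓ CMP  NZCV=0000
1: · MOVMI
2: ✓ SUBPL  r0←0xba
3: · MOVLT
4: ✓ CMP  NZCV=1010
5: · MOVCC
6: · SUBVS
7: ✓ SUBCS  r2←0xaf

EXEC = [2,7]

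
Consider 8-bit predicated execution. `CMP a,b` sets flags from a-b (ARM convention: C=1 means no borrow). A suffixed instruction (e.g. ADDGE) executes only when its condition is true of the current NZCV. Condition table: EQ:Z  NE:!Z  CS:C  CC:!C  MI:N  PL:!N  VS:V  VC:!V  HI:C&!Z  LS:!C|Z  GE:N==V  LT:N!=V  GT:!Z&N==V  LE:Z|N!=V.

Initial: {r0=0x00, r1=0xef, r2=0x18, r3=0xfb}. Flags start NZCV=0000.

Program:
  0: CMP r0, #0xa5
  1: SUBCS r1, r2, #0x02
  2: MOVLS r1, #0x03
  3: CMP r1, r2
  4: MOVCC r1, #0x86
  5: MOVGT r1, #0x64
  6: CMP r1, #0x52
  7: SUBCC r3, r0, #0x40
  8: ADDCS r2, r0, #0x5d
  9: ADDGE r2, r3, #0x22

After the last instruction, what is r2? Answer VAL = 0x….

VAL = 0x5d

0: ✓ CMP  NZCV=0000
1: · SUBCS
2: ✓ MOVLS  r1←0x03
3: ✓ CMP  NZCV=1000
4: ✓ MOVCC  r1←0x86
5: · MOVGT
6: ✓ CMP  NZCV=0011
7: · SUBCC
8: ✓ ADDCS  r2←0x5d
9: · ADDGE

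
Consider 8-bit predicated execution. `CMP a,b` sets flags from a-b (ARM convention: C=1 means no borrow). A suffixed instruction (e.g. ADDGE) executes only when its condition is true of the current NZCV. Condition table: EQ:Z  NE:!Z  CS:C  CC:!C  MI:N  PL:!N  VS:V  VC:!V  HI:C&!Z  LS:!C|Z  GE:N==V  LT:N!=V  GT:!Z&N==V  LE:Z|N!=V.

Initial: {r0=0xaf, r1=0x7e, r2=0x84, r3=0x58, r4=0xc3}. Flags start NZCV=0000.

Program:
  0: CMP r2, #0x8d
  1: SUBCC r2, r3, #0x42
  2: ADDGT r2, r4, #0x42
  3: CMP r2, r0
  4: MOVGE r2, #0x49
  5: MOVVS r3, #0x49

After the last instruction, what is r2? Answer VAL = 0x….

VAL = 0x49

[0] flags=1000 → (cmp)
[1] flags=1000 CC?T → r2=0x16
[2] flags=1000 GT?F → skip
[3] flags=0000 → (cmp)
[4] flags=0000 GE?T → r2=0x49
[5] flags=0000 VS?F → skip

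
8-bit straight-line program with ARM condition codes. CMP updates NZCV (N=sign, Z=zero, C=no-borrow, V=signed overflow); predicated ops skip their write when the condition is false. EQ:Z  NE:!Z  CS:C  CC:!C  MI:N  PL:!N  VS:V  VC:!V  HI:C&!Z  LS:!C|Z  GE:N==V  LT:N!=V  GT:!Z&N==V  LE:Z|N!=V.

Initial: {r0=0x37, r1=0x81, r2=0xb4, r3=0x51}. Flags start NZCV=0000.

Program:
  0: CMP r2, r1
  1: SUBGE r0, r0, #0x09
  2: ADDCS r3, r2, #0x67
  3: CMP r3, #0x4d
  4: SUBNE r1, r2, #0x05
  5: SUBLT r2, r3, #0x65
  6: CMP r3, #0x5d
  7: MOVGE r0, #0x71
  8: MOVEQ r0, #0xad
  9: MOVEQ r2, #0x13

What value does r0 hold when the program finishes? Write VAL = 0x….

VAL = 0x2e

0: ✓ CMP  NZCV=0010
1: ✓ SUBGE  r0←0x2e
2: ✓ ADDCS  r3←0x1b
3: ✓ CMP  NZCV=1000
4: ✓ SUBNE  r1←0xaf
5: ✓ SUBLT  r2←0xb6
6: ✓ CMP  NZCV=1000
7: · MOVGE
8: · MOVEQ
9: · MOVEQ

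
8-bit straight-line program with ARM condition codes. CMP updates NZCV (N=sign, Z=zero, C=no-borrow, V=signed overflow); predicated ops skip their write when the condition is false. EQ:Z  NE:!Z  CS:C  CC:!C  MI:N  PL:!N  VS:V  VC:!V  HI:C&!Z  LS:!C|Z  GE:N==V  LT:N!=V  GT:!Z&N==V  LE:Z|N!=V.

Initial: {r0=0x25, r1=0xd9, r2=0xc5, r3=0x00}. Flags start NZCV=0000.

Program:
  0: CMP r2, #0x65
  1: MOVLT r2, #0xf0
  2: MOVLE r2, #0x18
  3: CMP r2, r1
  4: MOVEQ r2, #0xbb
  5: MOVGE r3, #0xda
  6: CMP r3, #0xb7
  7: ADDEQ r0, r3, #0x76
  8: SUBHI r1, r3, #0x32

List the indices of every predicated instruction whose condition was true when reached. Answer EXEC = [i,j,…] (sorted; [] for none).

[0] flags=0011 → (cmp)
[1] flags=0011 LT?T → r2=0xf0
[2] flags=0011 LE?T → r2=0x18
[3] flags=0000 → (cmp)
[4] flags=0000 EQ?F → skip
[5] flags=0000 GE?T → r3=0xda
[6] flags=0010 → (cmp)
[7] flags=0010 EQ?F → skip
[8] flags=0010 HI?T → r1=0xa8

EXEC = [1,2,5,8]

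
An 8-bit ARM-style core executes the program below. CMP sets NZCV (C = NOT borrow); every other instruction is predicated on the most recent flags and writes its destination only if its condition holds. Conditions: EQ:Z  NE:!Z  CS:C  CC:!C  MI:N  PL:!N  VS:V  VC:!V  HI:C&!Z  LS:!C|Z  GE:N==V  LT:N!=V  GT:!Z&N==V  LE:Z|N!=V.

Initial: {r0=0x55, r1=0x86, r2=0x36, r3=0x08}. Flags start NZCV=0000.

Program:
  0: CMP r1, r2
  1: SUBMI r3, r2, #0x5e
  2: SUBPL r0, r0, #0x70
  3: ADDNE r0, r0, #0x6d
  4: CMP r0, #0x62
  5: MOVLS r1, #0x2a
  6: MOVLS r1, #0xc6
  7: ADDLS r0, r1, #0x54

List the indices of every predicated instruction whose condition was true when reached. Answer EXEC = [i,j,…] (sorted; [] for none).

0: ✓ CMP  NZCV=0011
1: · SUBMI
2: ✓ SUBPL  r0←0xe5
3: ✓ ADDNE  r0←0x52
4: ✓ CMP  NZCV=1000
5: ✓ MOVLS  r1←0x2a
6: ✓ MOVLS  r1←0xc6
7: ✓ ADDLS  r0←0x1a

EXEC = [2,3,5,6,7]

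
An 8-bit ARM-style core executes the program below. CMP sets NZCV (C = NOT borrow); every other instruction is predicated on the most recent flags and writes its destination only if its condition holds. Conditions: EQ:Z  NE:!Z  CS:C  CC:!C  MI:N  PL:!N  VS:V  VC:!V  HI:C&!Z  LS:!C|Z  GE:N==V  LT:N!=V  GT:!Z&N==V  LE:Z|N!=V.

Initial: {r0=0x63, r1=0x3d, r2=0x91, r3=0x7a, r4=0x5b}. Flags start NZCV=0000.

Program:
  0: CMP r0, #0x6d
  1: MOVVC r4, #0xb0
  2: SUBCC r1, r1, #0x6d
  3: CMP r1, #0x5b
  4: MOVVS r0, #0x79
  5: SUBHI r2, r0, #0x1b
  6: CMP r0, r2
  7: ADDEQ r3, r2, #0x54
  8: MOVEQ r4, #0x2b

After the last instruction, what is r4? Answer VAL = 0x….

VAL = 0xb0

0: ✓ CMP  NZCV=1000
1: ✓ MOVVC  r4←0xb0
2: ✓ SUBCC  r1←0xd0
3: ✓ CMP  NZCV=0011
4: ✓ MOVVS  r0←0x79
5: ✓ SUBHI  r2←0x5e
6: ✓ CMP  NZCV=0010
7: · ADDEQ
8: · MOVEQ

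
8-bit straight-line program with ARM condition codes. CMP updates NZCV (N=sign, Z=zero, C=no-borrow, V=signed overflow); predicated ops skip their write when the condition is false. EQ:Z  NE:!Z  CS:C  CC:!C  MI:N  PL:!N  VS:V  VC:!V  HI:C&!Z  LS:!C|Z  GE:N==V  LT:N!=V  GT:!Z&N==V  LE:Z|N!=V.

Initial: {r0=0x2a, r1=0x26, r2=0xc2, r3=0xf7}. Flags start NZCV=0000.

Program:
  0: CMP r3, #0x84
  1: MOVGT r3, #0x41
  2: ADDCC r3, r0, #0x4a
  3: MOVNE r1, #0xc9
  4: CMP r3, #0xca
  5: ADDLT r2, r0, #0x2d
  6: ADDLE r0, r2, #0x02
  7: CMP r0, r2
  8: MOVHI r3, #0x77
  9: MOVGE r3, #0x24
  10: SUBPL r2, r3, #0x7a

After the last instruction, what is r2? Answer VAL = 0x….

0: ✓ CMP  NZCV=0010
1: ✓ MOVGT  r3←0x41
2: · ADDCC
3: ✓ MOVNE  r1←0xc9
4: ✓ CMP  NZCV=0000
5: · ADDLT
6: · ADDLE
7: ✓ CMP  NZCV=0000
8: · MOVHI
9: ✓ MOVGE  r3←0x24
10: ✓ SUBPL  r2←0xaa

VAL = 0xaa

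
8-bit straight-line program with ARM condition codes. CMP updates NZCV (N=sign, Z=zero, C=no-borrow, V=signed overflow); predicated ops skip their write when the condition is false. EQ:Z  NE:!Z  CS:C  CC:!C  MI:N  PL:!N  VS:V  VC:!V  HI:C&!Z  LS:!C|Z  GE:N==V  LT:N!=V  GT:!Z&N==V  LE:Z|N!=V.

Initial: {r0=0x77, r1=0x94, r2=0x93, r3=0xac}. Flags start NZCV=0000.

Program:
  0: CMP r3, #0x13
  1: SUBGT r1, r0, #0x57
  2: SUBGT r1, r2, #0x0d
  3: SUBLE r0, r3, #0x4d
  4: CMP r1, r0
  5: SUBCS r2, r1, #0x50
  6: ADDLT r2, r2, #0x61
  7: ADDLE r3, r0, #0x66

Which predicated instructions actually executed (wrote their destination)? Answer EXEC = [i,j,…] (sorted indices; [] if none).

EXEC = [3,5,6,7]

[0] flags=1010 → (cmp)
[1] flags=1010 GT?F → skip
[2] flags=1010 GT?F → skip
[3] flags=1010 LE?T → r0=0x5f
[4] flags=0011 → (cmp)
[5] flags=0011 CS?T → r2=0x44
[6] flags=0011 LT?T → r2=0xa5
[7] flags=0011 LE?T → r3=0xc5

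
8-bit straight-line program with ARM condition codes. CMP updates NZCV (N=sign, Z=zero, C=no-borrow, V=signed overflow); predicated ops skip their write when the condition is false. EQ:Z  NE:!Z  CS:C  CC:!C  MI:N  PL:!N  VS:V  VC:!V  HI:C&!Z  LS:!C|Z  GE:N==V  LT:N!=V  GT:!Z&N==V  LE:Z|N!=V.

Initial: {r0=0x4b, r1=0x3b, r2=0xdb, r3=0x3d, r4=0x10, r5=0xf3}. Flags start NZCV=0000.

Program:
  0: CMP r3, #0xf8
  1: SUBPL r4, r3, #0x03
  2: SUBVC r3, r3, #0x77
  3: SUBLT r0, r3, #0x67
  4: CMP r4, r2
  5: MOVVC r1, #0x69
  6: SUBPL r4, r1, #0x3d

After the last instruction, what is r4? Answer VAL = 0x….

0: ✓ CMP  NZCV=0000
1: ✓ SUBPL  r4←0x3a
2: ✓ SUBVC  r3←0xc6
3: · SUBLT
4: ✓ CMP  NZCV=0000
5: ✓ MOVVC  r1←0x69
6: ✓ SUBPL  r4←0x2c

VAL = 0x2c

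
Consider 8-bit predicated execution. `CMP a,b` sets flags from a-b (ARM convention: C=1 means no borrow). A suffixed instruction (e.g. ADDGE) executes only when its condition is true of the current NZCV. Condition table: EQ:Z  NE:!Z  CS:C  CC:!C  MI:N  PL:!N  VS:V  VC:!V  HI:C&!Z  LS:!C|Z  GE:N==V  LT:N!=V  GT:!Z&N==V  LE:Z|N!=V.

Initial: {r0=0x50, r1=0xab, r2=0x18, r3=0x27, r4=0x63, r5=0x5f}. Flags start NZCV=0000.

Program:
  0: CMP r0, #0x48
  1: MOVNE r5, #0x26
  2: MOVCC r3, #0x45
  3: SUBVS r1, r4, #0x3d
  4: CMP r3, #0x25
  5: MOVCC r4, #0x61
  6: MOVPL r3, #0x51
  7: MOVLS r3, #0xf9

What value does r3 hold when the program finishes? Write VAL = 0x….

0: ✓ CMP  NZCV=0010
1: ✓ MOVNE  r5←0x26
2: · MOVCC
3: · SUBVS
4: ✓ CMP  NZCV=0010
5: · MOVCC
6: ✓ MOVPL  r3←0x51
7: · MOVLS

VAL = 0x51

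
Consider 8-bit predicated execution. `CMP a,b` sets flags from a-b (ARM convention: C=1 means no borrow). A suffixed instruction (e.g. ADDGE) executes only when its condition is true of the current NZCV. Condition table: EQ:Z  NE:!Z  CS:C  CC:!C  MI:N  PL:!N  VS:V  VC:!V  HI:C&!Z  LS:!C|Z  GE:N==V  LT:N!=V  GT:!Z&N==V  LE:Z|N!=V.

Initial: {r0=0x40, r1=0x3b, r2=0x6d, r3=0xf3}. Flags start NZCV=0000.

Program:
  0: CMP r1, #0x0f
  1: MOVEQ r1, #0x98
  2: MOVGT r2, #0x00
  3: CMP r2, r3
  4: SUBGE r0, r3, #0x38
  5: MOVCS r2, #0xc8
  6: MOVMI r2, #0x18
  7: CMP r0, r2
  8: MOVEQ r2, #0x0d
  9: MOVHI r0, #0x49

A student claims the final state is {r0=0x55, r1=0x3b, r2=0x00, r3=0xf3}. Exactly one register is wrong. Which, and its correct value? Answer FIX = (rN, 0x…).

0: ✓ CMP  NZCV=0010
1: · MOVEQ
2: ✓ MOVGT  r2←0x00
3: ✓ CMP  NZCV=0000
4: ✓ SUBGE  r0←0xbb
5: · MOVCS
6: · MOVMI
7: ✓ CMP  NZCV=1010
8: · MOVEQ
9: ✓ MOVHI  r0←0x49

FIX = (r0, 0x49)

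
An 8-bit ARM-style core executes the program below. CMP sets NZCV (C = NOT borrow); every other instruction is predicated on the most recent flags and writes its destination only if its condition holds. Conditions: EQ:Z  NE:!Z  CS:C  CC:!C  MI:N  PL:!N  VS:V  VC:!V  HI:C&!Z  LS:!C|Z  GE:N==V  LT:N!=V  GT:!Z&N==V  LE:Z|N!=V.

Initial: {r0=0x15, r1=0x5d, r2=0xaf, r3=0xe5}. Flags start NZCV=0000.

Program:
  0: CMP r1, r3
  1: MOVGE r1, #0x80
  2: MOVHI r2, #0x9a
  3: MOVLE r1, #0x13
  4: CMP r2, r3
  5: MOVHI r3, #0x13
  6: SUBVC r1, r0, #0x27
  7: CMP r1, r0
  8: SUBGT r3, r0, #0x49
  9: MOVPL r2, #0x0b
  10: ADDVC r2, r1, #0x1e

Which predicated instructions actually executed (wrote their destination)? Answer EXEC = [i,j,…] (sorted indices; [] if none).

EXEC = [1,6,10]

0: ✓ CMP  NZCV=0000
1: ✓ MOVGE  r1←0x80
2: · MOVHI
3: · MOVLE
4: ✓ CMP  NZCV=1000
5: · MOVHI
6: ✓ SUBVC  r1←0xee
7: ✓ CMP  NZCV=1010
8: · SUBGT
9: · MOVPL
10: ✓ ADDVC  r2←0x0c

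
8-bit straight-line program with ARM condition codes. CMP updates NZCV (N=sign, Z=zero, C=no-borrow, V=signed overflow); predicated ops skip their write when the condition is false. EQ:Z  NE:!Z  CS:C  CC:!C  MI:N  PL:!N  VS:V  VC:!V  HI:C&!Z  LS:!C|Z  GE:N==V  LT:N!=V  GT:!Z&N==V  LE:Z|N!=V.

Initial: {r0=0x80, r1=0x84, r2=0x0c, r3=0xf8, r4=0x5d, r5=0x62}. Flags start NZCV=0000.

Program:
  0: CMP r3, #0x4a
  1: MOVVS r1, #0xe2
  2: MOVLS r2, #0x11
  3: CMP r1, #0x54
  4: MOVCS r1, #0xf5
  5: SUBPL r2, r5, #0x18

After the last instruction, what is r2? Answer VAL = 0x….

VAL = 0x4a

[0] flags=1010 → (cmp)
[1] flags=1010 VS?F → skip
[2] flags=1010 LS?F → skip
[3] flags=0011 → (cmp)
[4] flags=0011 CS?T → r1=0xf5
[5] flags=0011 PL?T → r2=0x4a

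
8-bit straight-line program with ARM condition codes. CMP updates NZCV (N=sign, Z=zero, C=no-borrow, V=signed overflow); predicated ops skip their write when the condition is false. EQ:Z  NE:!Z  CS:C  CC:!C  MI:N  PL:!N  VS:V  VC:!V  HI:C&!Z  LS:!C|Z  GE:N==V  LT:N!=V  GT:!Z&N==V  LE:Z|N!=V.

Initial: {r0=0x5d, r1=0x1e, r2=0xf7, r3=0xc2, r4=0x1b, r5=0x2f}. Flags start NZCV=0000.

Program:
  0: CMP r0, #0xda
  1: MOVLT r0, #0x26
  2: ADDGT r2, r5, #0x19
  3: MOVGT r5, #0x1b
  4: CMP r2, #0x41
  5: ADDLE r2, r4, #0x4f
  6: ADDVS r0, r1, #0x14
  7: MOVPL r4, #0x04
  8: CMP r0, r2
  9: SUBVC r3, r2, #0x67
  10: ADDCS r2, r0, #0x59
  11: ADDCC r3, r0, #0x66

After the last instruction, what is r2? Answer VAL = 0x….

0: ✓ CMP  NZCV=1001
1: · MOVLT
2: ✓ ADDGT  r2←0x48
3: ✓ MOVGT  r5←0x1b
4: ✓ CMP  NZCV=0010
5: · ADDLE
6: · ADDVS
7: ✓ MOVPL  r4←0x04
8: ✓ CMP  NZCV=0010
9: ✓ SUBVC  r3←0xe1
10: ✓ ADDCS  r2←0xb6
11: · ADDCC

VAL = 0xb6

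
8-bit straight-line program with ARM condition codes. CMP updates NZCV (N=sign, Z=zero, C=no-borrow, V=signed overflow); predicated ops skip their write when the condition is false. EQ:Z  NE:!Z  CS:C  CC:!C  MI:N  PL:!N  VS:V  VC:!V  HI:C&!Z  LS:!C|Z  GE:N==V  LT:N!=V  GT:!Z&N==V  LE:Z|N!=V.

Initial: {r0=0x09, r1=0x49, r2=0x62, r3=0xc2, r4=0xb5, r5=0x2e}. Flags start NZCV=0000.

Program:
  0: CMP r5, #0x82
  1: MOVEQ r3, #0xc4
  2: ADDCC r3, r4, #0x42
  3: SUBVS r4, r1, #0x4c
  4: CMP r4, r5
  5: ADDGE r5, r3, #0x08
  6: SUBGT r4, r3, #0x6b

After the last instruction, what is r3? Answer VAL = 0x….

VAL = 0xf7

[0] flags=1001 → (cmp)
[1] flags=1001 EQ?F → skip
[2] flags=1001 CC?T → r3=0xf7
[3] flags=1001 VS?T → r4=0xfd
[4] flags=1010 → (cmp)
[5] flags=1010 GE?F → skip
[6] flags=1010 GT?F → skip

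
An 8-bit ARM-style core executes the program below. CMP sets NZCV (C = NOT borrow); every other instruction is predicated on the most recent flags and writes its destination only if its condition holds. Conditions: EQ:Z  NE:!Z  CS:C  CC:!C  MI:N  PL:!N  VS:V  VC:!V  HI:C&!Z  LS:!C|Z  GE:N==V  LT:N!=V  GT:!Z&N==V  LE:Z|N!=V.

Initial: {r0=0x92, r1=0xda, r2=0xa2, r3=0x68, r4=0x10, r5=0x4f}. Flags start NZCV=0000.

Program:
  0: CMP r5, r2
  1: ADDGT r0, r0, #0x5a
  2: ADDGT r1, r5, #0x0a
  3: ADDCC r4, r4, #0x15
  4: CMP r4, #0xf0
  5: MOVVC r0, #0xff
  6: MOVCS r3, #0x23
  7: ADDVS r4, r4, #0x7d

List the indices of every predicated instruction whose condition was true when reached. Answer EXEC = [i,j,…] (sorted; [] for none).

EXEC = [1,2,3,5]

0: ✓ CMP  NZCV=1001
1: ✓ ADDGT  r0←0xec
2: ✓ ADDGT  r1←0x59
3: ✓ ADDCC  r4←0x25
4: ✓ CMP  NZCV=0000
5: ✓ MOVVC  r0←0xff
6: · MOVCS
7: · ADDVS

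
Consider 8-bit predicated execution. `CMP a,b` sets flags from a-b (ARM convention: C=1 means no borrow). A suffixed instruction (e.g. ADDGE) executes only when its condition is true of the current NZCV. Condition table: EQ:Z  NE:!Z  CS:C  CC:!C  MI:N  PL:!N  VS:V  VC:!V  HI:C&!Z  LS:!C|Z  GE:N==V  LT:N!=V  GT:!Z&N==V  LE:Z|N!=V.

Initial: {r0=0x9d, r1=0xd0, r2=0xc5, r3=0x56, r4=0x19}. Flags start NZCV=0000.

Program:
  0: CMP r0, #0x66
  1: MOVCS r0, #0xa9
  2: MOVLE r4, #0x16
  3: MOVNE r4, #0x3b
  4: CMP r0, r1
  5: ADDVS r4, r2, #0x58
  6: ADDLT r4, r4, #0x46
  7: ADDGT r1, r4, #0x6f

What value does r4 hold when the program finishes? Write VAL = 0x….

VAL = 0x81

[0] flags=0011 → (cmp)
[1] flags=0011 CS?T → r0=0xa9
[2] flags=0011 LE?T → r4=0x16
[3] flags=0011 NE?T → r4=0x3b
[4] flags=1000 → (cmp)
[5] flags=1000 VS?F → skip
[6] flags=1000 LT?T → r4=0x81
[7] flags=1000 GT?F → skip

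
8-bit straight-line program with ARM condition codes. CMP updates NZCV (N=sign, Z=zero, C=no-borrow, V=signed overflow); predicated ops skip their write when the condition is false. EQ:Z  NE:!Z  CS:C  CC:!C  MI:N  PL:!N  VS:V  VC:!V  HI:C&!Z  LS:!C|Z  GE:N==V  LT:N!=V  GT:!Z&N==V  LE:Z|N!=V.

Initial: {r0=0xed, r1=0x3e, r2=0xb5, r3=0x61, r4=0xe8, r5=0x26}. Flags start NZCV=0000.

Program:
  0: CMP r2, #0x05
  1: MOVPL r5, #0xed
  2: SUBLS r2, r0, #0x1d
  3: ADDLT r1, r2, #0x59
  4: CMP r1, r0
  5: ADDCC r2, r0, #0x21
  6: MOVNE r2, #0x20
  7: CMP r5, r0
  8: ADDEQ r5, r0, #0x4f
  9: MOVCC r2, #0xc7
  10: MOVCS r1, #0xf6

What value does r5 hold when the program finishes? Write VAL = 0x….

0: ✓ CMP  NZCV=1010
1: · MOVPL
2: · SUBLS
3: ✓ ADDLT  r1←0x0e
4: ✓ CMP  NZCV=0000
5: ✓ ADDCC  r2←0x0e
6: ✓ MOVNE  r2←0x20
7: ✓ CMP  NZCV=0000
8: · ADDEQ
9: ✓ MOVCC  r2←0xc7
10: · MOVCS

VAL = 0x26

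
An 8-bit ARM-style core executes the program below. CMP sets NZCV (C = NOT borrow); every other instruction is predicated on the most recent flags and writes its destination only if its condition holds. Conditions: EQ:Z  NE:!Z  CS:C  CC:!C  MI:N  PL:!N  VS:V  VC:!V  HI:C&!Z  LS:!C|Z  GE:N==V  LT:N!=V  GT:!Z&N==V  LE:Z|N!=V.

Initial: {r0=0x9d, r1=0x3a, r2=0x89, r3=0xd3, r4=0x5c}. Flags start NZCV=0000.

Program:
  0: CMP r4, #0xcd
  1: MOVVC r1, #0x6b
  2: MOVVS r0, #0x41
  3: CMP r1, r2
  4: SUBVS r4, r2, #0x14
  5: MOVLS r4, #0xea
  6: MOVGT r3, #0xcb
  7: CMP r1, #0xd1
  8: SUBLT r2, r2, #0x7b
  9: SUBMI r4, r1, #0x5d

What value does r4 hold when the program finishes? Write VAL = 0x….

0: ✓ CMP  NZCV=1001
1: · MOVVC
2: ✓ MOVVS  r0←0x41
3: ✓ CMP  NZCV=1001
4: ✓ SUBVS  r4←0x75
5: ✓ MOVLS  r4←0xea
6: ✓ MOVGT  r3←0xcb
7: ✓ CMP  NZCV=0000
8: · SUBLT
9: · SUBMI

VAL = 0xea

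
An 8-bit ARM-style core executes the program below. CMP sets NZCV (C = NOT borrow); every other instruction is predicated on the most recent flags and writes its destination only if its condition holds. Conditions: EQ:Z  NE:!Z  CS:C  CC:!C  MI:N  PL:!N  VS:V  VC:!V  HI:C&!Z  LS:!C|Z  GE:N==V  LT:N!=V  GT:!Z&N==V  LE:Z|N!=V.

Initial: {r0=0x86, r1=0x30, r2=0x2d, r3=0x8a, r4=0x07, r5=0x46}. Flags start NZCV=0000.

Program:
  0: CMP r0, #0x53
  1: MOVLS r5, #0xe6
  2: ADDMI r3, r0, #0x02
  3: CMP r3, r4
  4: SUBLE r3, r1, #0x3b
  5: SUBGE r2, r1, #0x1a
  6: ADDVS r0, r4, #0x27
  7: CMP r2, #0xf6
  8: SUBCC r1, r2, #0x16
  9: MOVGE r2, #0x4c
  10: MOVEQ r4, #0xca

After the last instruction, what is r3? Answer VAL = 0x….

VAL = 0xf5

0: ✓ CMP  NZCV=0011
1: · MOVLS
2: · ADDMI
3: ✓ CMP  NZCV=1010
4: ✓ SUBLE  r3←0xf5
5: · SUBGE
6: · ADDVS
7: ✓ CMP  NZCV=0000
8: ✓ SUBCC  r1←0x17
9: ✓ MOVGE  r2←0x4c
10: · MOVEQ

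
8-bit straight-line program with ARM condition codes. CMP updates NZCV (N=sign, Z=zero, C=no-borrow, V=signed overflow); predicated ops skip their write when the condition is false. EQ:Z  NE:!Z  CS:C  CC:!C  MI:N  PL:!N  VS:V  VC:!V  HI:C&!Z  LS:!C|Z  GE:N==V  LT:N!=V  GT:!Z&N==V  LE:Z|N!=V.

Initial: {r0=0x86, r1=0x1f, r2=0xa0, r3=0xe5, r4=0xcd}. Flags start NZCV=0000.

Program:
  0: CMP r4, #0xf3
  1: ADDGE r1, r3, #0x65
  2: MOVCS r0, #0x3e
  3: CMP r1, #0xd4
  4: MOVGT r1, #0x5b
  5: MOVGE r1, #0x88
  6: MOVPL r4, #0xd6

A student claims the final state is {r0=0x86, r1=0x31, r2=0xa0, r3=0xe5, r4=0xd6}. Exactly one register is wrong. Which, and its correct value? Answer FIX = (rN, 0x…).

FIX = (r1, 0x88)

0: ✓ CMP  NZCV=1000
1: · ADDGE
2: · MOVCS
3: ✓ CMP  NZCV=0000
4: ✓ MOVGT  r1←0x5b
5: ✓ MOVGE  r1←0x88
6: ✓ MOVPL  r4←0xd6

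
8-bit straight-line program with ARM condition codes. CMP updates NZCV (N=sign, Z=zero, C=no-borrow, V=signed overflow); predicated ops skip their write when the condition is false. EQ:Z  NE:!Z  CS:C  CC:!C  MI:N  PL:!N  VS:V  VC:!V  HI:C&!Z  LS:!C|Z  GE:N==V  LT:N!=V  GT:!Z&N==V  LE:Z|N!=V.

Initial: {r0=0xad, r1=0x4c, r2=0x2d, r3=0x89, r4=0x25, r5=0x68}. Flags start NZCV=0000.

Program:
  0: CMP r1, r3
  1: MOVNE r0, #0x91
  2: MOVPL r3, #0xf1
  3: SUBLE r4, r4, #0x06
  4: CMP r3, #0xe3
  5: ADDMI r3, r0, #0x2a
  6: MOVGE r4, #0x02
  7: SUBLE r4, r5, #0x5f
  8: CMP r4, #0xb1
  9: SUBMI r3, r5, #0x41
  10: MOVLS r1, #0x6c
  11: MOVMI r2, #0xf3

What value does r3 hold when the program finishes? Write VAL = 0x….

0: ✓ CMP  NZCV=1001
1: ✓ MOVNE  r0←0x91
2: · MOVPL
3: · SUBLE
4: ✓ CMP  NZCV=1000
5: ✓ ADDMI  r3←0xbb
6: · MOVGE
7: ✓ SUBLE  r4←0x09
8: ✓ CMP  NZCV=0000
9: · SUBMI
10: ✓ MOVLS  r1←0x6c
11: · MOVMI

VAL = 0xbb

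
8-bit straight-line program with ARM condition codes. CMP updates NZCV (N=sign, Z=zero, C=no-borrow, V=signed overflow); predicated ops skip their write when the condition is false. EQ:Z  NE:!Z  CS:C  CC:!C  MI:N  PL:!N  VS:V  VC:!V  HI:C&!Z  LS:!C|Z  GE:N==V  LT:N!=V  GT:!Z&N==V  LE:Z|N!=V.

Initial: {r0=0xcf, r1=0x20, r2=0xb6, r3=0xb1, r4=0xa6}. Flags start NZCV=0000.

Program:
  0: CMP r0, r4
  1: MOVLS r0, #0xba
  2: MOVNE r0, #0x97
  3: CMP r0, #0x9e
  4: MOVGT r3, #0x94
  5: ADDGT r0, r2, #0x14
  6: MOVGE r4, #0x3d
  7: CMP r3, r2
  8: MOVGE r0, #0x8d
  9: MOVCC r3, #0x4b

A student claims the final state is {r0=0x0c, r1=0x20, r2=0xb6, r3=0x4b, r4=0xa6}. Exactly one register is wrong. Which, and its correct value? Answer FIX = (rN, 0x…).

FIX = (r0, 0x97)

[0] flags=0010 → (cmp)
[1] flags=0010 LS?F → skip
[2] flags=0010 NE?T → r0=0x97
[3] flags=1000 → (cmp)
[4] flags=1000 GT?F → skip
[5] flags=1000 GT?F → skip
[6] flags=1000 GE?F → skip
[7] flags=1000 → (cmp)
[8] flags=1000 GE?F → skip
[9] flags=1000 CC?T → r3=0x4b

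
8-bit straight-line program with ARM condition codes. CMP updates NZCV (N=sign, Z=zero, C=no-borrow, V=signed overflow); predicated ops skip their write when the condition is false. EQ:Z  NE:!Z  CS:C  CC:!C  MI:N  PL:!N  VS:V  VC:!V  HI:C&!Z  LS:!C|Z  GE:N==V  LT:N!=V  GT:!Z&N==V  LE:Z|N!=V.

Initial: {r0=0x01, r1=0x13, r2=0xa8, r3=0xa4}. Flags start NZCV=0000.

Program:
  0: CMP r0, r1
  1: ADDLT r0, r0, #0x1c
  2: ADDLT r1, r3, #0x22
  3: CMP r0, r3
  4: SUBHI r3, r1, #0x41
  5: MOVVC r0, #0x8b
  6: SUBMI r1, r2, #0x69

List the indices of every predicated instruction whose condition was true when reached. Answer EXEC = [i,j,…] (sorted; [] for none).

EXEC = [1,2,5]

0: ✓ CMP  NZCV=1000
1: ✓ ADDLT  r0←0x1d
2: ✓ ADDLT  r1←0xc6
3: ✓ CMP  NZCV=0000
4: · SUBHI
5: ✓ MOVVC  r0←0x8b
6: · SUBMI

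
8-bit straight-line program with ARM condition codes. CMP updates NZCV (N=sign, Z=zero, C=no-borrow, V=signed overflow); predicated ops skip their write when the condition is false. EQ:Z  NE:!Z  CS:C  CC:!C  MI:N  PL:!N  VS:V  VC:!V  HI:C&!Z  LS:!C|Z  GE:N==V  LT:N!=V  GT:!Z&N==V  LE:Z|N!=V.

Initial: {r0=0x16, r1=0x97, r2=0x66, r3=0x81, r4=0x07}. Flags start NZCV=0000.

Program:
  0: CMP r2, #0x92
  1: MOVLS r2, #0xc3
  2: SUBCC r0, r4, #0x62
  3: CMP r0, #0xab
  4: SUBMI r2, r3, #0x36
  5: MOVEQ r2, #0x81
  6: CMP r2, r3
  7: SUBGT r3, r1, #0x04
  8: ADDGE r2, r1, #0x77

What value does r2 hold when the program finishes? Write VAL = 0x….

[0] flags=1001 → (cmp)
[1] flags=1001 LS?T → r2=0xc3
[2] flags=1001 CC?T → r0=0xa5
[3] flags=1000 → (cmp)
[4] flags=1000 MI?T → r2=0x4b
[5] flags=1000 EQ?F → skip
[6] flags=1001 → (cmp)
[7] flags=1001 GT?T → r3=0x93
[8] flags=1001 GE?T → r2=0x0e

VAL = 0x0e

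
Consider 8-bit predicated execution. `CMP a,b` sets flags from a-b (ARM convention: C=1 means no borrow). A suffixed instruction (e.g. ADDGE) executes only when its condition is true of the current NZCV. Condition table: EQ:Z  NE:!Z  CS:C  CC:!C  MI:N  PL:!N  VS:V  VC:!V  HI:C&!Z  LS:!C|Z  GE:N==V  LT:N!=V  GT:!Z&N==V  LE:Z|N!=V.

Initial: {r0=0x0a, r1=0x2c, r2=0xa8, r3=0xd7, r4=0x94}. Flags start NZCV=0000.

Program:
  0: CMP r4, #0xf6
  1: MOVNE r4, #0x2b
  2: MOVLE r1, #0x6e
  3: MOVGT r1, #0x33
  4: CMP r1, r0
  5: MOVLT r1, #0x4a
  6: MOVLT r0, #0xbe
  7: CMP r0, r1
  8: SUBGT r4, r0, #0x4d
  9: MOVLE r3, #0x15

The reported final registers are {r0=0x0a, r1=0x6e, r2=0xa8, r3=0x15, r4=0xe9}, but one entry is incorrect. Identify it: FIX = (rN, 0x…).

FIX = (r4, 0x2b)

0: ✓ CMP  NZCV=1000
1: ✓ MOVNE  r4←0x2b
2: ✓ MOVLE  r1←0x6e
3: · MOVGT
4: ✓ CMP  NZCV=0010
5: · MOVLT
6: · MOVLT
7: ✓ CMP  NZCV=1000
8: · SUBGT
9: ✓ MOVLE  r3←0x15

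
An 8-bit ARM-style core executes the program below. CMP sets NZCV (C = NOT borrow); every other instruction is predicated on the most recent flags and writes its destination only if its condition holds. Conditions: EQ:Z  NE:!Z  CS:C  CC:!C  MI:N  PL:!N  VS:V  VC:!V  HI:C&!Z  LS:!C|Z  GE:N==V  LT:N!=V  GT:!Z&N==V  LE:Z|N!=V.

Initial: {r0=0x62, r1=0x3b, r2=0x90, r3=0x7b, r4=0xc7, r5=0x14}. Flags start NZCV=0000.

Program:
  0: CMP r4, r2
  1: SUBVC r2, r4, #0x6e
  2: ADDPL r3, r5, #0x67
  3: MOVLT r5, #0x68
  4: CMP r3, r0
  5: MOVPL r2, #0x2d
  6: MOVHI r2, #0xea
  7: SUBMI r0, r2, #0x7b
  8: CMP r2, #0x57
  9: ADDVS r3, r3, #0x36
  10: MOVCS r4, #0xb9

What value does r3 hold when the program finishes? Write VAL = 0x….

0: ✓ CMP  NZCV=0010
1: ✓ SUBVC  r2←0x59
2: ✓ ADDPL  r3←0x7b
3: · MOVLT
4: ✓ CMP  NZCV=0010
5: ✓ MOVPL  r2←0x2d
6: ✓ MOVHI  r2←0xea
7: · SUBMI
8: ✓ CMP  NZCV=1010
9: · ADDVS
10: ✓ MOVCS  r4←0xb9

VAL = 0x7b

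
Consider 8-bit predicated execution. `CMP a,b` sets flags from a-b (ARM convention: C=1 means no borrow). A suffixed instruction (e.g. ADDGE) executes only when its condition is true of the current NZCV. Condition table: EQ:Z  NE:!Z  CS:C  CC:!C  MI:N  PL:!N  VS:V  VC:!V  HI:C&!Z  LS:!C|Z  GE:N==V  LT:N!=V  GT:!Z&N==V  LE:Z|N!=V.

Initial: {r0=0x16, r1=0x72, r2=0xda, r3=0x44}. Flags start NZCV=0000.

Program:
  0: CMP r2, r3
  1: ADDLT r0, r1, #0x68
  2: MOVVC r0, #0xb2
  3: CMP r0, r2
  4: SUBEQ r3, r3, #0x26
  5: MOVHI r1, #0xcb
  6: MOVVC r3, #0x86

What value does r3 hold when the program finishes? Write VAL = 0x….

VAL = 0x86

0: ✓ CMP  NZCV=1010
1: ✓ ADDLT  r0←0xda
2: ✓ MOVVC  r0←0xb2
3: ✓ CMP  NZCV=1000
4: · SUBEQ
5: · MOVHI
6: ✓ MOVVC  r3←0x86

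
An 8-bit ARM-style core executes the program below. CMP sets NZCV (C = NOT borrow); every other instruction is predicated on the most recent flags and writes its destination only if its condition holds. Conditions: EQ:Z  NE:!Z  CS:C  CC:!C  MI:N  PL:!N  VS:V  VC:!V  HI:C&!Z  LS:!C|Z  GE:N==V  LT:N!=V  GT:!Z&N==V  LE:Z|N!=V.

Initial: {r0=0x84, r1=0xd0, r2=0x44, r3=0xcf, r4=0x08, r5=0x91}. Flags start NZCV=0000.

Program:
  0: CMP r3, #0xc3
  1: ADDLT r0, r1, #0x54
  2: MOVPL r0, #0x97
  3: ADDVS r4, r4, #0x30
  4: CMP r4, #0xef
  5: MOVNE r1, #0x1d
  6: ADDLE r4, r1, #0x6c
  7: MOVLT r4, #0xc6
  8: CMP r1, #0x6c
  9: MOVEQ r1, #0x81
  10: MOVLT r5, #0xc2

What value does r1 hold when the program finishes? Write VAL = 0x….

VAL = 0x1d

[0] flags=0010 → (cmp)
[1] flags=0010 LT?F → skip
[2] flags=0010 PL?T → r0=0x97
[3] flags=0010 VS?F → skip
[4] flags=0000 → (cmp)
[5] flags=0000 NE?T → r1=0x1d
[6] flags=0000 LE?F → skip
[7] flags=0000 LT?F → skip
[8] flags=1000 → (cmp)
[9] flags=1000 EQ?F → skip
[10] flags=1000 LT?T → r5=0xc2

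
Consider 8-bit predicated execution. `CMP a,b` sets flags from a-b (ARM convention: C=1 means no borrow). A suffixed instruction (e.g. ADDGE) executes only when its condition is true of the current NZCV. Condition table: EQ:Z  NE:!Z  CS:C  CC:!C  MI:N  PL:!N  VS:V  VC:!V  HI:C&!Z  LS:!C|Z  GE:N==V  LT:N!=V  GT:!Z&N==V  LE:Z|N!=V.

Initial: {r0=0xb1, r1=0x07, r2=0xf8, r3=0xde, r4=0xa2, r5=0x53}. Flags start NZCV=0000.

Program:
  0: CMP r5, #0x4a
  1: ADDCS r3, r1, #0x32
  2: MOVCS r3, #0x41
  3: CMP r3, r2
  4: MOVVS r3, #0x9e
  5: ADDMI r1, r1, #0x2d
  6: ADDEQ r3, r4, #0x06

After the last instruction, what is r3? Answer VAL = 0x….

VAL = 0x41

[0] flags=0010 → (cmp)
[1] flags=0010 CS?T → r3=0x39
[2] flags=0010 CS?T → r3=0x41
[3] flags=0000 → (cmp)
[4] flags=0000 VS?F → skip
[5] flags=0000 MI?F → skip
[6] flags=0000 EQ?F → skip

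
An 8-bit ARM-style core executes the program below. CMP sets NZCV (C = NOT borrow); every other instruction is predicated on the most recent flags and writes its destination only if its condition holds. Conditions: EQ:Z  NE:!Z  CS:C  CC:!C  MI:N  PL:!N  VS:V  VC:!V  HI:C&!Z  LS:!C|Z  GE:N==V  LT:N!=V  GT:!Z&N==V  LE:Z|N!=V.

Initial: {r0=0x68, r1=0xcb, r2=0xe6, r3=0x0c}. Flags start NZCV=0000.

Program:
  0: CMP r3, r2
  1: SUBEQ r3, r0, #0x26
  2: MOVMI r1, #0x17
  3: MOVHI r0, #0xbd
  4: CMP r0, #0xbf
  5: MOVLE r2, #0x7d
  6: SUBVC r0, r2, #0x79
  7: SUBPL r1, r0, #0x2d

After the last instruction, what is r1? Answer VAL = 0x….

VAL = 0xcb

[0] flags=0000 → (cmp)
[1] flags=0000 EQ?F → skip
[2] flags=0000 MI?F → skip
[3] flags=0000 HI?F → skip
[4] flags=1001 → (cmp)
[5] flags=1001 LE?F → skip
[6] flags=1001 VC?F → skip
[7] flags=1001 PL?F → skip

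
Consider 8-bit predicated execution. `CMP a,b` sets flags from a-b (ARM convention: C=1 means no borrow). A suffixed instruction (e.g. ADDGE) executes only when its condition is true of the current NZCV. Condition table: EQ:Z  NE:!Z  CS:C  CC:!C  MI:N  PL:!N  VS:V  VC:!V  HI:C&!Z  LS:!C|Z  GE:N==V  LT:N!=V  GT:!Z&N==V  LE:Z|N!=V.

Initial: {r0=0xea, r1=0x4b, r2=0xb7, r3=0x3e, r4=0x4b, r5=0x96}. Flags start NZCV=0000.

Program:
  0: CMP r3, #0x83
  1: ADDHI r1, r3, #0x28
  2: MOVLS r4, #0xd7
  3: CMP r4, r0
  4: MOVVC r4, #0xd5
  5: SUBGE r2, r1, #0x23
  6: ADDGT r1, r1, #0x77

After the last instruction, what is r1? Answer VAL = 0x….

0: ✓ CMP  NZCV=1001
1: · ADDHI
2: ✓ MOVLS  r4←0xd7
3: ✓ CMP  NZCV=1000
4: ✓ MOVVC  r4←0xd5
5: · SUBGE
6: · ADDGT

VAL = 0x4b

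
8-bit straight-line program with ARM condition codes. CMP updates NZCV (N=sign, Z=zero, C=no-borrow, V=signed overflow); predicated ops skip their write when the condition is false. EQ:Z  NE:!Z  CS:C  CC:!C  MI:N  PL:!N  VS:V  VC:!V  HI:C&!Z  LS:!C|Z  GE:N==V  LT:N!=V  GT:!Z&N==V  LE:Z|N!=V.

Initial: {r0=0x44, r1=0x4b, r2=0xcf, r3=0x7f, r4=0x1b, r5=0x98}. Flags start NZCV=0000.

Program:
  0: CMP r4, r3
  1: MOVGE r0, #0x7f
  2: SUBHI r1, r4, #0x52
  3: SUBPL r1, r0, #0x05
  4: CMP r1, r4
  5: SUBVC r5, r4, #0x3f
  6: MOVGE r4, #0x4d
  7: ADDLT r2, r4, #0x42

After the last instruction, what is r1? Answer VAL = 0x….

VAL = 0x4b

0: ✓ CMP  NZCV=1000
1: · MOVGE
2: · SUBHI
3: · SUBPL
4: ✓ CMP  NZCV=0010
5: ✓ SUBVC  r5←0xdc
6: ✓ MOVGE  r4←0x4d
7: · ADDLT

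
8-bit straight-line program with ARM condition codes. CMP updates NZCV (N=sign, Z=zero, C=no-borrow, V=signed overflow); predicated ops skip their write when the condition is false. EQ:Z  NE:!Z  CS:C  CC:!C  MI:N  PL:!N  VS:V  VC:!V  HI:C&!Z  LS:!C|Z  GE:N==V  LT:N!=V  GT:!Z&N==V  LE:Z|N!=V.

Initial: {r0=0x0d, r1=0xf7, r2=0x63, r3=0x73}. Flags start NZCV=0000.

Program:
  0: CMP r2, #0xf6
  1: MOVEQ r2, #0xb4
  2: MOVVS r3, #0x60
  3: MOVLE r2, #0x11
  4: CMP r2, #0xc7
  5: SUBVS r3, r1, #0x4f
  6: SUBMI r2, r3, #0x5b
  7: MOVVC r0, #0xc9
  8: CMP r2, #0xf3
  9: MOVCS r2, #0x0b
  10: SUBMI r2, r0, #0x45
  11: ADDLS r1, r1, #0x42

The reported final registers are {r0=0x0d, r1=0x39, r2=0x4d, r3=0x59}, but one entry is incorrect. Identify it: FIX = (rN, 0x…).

FIX = (r3, 0xa8)

[0] flags=0000 → (cmp)
[1] flags=0000 EQ?F → skip
[2] flags=0000 VS?F → skip
[3] flags=0000 LE?F → skip
[4] flags=1001 → (cmp)
[5] flags=1001 VS?T → r3=0xa8
[6] flags=1001 MI?T → r2=0x4d
[7] flags=1001 VC?F → skip
[8] flags=0000 → (cmp)
[9] flags=0000 CS?F → skip
[10] flags=0000 MI?F → skip
[11] flags=0000 LS?T → r1=0x39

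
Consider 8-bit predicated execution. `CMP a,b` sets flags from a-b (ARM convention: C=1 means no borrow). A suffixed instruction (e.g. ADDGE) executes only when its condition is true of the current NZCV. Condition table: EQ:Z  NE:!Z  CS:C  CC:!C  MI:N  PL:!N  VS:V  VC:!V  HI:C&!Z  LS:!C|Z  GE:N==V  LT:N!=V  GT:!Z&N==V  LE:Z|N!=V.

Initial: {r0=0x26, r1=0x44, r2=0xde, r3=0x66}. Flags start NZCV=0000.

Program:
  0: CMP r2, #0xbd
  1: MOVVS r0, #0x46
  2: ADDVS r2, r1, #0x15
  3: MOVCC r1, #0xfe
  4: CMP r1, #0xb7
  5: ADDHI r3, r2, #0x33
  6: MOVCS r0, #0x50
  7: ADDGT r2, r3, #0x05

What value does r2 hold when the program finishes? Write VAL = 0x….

[0] flags=0010 → (cmp)
[1] flags=0010 VS?F → skip
[2] flags=0010 VS?F → skip
[3] flags=0010 CC?F → skip
[4] flags=1001 → (cmp)
[5] flags=1001 HI?F → skip
[6] flags=1001 CS?F → skip
[7] flags=1001 GT?T → r2=0x6b

VAL = 0x6b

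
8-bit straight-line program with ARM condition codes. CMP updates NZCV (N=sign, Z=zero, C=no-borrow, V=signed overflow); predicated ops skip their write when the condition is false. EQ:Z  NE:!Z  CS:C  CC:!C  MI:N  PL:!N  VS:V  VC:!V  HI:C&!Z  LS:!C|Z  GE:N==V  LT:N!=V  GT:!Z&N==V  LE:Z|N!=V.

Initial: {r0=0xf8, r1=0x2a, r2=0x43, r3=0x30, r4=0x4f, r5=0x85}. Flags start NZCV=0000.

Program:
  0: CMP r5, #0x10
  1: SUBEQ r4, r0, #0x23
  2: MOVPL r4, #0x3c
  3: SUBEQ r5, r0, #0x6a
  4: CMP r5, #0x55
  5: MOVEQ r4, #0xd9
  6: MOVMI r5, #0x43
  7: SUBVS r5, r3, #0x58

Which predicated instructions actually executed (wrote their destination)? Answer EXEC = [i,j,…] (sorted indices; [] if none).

0: ✓ CMP  NZCV=0011
1: · SUBEQ
2: ✓ MOVPL  r4←0x3c
3: · SUBEQ
4: ✓ CMP  NZCV=0011
5: · MOVEQ
6: · MOVMI
7: ✓ SUBVS  r5←0xd8

EXEC = [2,7]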